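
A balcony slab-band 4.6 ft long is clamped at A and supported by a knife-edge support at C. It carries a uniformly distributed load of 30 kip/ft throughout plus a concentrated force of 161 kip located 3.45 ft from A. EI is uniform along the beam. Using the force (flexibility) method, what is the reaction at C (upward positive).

R_C = 153.6 kip

Release the roller at C. Primary structure: cantilever fixed at A.
Downward deflection at the released point C due to the loads:
  UDL 30: wL⁴/(8EI) = 1679/EI
  point load 161 at a = 3.45: Pa²(3L − a)/(6EI) = 3306/EI
  δ_0 = 4985/EI
Tip deflection under a unit load at C: L³/(3EI) = 32.45/EI.
The prop prevents deflection at C: R_C = δ_0/δ_{CC} = 4985/32.45 = 153.6 kip.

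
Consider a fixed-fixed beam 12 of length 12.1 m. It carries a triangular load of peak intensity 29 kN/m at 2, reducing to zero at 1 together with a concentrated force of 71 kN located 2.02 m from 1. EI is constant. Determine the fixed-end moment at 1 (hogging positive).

Release both end moments; the primary structure is a simply-supported span 12 with redundants M_1 and M_2.
Simple-span end rotations at 1 and 2 under the given loads:
  at 1: triangular load, peak 29: 7w₀L³/(360EI) = 999/EI
  at 2: triangular load, peak 29: w₀L³/(45EI) = 1142/EI
  at 1: point load 71 at a = 2.02: Pab(L + b)/(6LEI) = 441.7/EI
  at 2: point load 71 at a = 2.02: Pab(L + a)/(6LEI) = 281.2/EI
  θ_10 = 1441/EI,  θ_20 = 1423/EI
Flexibility coefficients: a unit moment at one end gives L/(3EI) there and L/(6EI) at the far end, so f₁₁ = f₂₂ = 4.033/EI and f₁₂ = f₂₁ = 2.017/EI.
Compatibility — zero rotation at each built-in end:
  4.033 M_1 + 2.017 M_2 = 1441
  2.017 M_1 + 4.033 M_2 = 1423
Solving the pair gives M_1 = 241.1 kN·m and M_2 = 232.2 kN·m (hogging).

M_1 = 241.1 kN·m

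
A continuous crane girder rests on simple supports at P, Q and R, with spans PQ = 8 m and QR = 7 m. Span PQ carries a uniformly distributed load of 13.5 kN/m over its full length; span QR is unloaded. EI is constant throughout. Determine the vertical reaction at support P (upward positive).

R_P = 46.8 kN

Release continuity at Q by inserting a hinge; the redundant is the internal moment M_Q. The primary structure is two simply-supported spans PQ and QR.
Discontinuity in slope at Q on the released structure — sum the simple-span end rotations:
  span PQ: UDL 13.5: wL³/(24EI) = 288/EI
  relative rotation θ_0 = (288 + 0)/EI = 288/EI
A unit hogging moment at Q produces rotation L₁/(3EI) + L₂/(3EI) = 5/EI.
Slope continuity at Q: θ_0 = M_Q·5/EI, so M_Q = 288/5 = 57.6 kN·m (hogging).
Span PQ, ΣM about P with M_Q applied at Q: R_Q^{PQ}·8 = 432 + 57.6, so R_Q^{PQ} = 61.2 kN and R_P = 108 − 61.2 = 46.8 kN.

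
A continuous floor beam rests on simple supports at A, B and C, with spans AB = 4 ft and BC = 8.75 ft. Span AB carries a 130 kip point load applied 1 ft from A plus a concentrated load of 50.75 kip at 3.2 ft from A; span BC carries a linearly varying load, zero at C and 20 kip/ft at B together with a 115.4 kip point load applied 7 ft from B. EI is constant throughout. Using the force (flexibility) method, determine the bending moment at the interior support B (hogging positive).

Insert a hinge at B; M_B is the redundant, and each span becomes simply supported.
Discontinuity in slope at B on the released structure — sum the simple-span end rotations:
  span AB: point load 130 at a = 1: Pab(L + a)/(6LEI) = 81.25/EI
  span AB: point load 50.75 at a = 3.2: Pab(L + a)/(6LEI) = 38.98/EI
  span BC: triangular load, peak 20: w₀L³/(45EI) = 297.7/EI
  span BC: point load 115.4 at a = 7: Pab(L + b)/(6LEI) = 282.7/EI
  relative rotation θ_0 = (120.2 + 580.5)/EI = 700.7/EI
A unit hogging moment at B produces rotation L₁/(3EI) + L₂/(3EI) = 4.25/EI.
Compatibility: M_B·(L₁+L₂)/(3EI) = θ_0, giving M_B = 164.9 kip·ft (hogging).

M_B = 164.9 kip·ft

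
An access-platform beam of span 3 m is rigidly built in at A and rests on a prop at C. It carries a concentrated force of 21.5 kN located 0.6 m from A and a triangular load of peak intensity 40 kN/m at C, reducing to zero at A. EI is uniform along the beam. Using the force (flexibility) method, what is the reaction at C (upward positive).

R_C = 34.2 kN

Take the reaction at C as the redundant and release it; the primary structure is a cantilever fixed at A.
Downward deflection at the released point C due to the loads:
  point load 21.5 at a = 0.6: Pa²(3L − a)/(6EI) = 10.84/EI
  triangular load, peak 40 at the free end: 11w₀L⁴/(120EI) = 297/EI
  δ_0 = 307.8/EI
Tip deflection under a unit load at C: L³/(3EI) = 9/EI.
The prop prevents deflection at C: R_C = δ_0/δ_{CC} = 307.8/9 = 34.2 kN.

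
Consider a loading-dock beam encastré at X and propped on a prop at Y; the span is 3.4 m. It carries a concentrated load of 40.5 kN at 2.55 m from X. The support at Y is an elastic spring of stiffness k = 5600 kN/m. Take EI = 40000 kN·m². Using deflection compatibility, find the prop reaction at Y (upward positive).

R_Y = 16.59 kN

Choose R_Y as the redundant. The primary structure is the cantilever fixed at X.
Free-end deflection of the primary structure under the applied loading (downward +):
  point load 40.5 at a = 2.55: Pa²(3L − a)/(6EI) = 335.8/EI
Tip deflection under a unit load at Y: L³/(3EI) = 13.1/EI.
With EI = 40000 kN·m²: δ_0 = 0.008394 m and δ_{YY} = 0.000328 m/kN.
Compatibility — the spring shortens by R_Y/k under the reaction it provides: δ_0 − R_Y·δ_{YY} = R_Y/k. With 1/k = 0.000179 m/kN, R_Y = δ_0 / (δ_{YY} + 1/k) = 0.008394 / (0.000328 + 0.000179) = 16.59 kN.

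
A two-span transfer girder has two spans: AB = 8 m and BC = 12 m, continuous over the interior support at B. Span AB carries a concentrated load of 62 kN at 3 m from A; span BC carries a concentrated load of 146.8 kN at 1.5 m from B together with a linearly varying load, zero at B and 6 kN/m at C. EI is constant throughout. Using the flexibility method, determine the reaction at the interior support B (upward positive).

Release continuity at B by inserting a hinge; the redundant is the internal moment M_B. The primary structure is two simply-supported spans AB and BC.
Discontinuity in slope at B on the released structure — sum the simple-span end rotations:
  span AB: point load 62 at a = 3: Pab(L + a)/(6LEI) = 213.1/EI
  span BC: point load 146.8 at a = 1.5: Pab(L + b)/(6LEI) = 722.5/EI
  span BC: triangular load, peak 6: 7w₀L³/(360EI) = 201.6/EI
  relative rotation θ_0 = (213.1 + 924.1)/EI = 1137/EI
A unit hogging moment at B produces rotation L₁/(3EI) + L₂/(3EI) = 6.667/EI.
Compatibility: M_B·(L₁+L₂)/(3EI) = θ_0, giving M_B = 170.6 kN·m (hogging).
Span AB, ΣM about A with M_B applied at B: R_B^{AB}·8 = 186 + 170.6, so R_B^{AB} = 44.57 kN and R_A = 62 − 44.57 = 17.43 kN.
Span BC, ΣM about C: R_B^{BC}·12 = 1685 + 170.6, so R_B^{BC} = 154.7 kN and R_C = 182.8 − 154.7 = 28.13 kN.
R_B = 44.57 + 154.7 = 199.2 kN.

R_B = 199.2 kN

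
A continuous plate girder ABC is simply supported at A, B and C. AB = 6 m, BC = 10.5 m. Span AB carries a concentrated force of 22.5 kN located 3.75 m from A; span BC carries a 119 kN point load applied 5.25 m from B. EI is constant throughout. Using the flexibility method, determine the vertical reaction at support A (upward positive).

R_A = -17.97 kN

Release continuity at B by inserting a hinge; the redundant is the internal moment M_B. The primary structure is two simply-supported spans AB and BC.
Rotations at B on the released spans (each span's end-slope, ×1/EI):
  span AB: point load 22.5 at a = 3.75: Pab(L + a)/(6LEI) = 51.42/EI
  span BC: point load 119 at a = 5.25: Pab(L + b)/(6LEI) = 820/EI
  relative rotation θ_0 = (51.42 + 820)/EI = 871.4/EI
A unit hogging moment at B produces rotation L₁/(3EI) + L₂/(3EI) = 5.5/EI.
Compatibility: M_B·(L₁+L₂)/(3EI) = θ_0, giving M_B = 158.4 kN·m (hogging).
Span AB, ΣM about A with M_B applied at B: R_B^{AB}·6 = 84.38 + 158.4, so R_B^{AB} = 40.47 kN and R_A = 22.5 − 40.47 = -17.97 kN.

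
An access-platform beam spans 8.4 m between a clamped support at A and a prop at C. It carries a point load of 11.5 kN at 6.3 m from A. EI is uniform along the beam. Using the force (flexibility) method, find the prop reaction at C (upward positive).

R_C = 7.277 kN

Remove the prop at C; the released (primary) structure is a cantilever built in at A.
Deflection at C on the released cantilever, summing each load's contribution:
  point load 11.5 at a = 6.3: Pa²(3L − a)/(6EI) = 1438/EI
Tip deflection under a unit load at C: L³/(3EI) = 197.6/EI.
Compatibility at C: δ_0 − R_C·δ_{CC} = 0, so R_C = 1438/197.6 = 7.277 kN.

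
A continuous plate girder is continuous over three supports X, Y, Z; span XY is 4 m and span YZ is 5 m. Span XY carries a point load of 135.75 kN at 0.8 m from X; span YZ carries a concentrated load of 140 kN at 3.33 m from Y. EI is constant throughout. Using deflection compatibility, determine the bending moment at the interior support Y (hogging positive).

Insert a hinge at Y; M_Y is the redundant, and each span becomes simply supported.
End slopes at the hinge Y, treating each span as simply supported:
  span XY: point load 135.75 at a = 0.8: Pab(L + a)/(6LEI) = 69.5/EI
  span YZ: point load 140 at a = 3.33: Pab(L + b)/(6LEI) = 173.1/EI
  relative rotation θ_0 = (69.5 + 173.1)/EI = 242.6/EI
A unit hogging moment at Y produces rotation L₁/(3EI) + L₂/(3EI) = 3/EI.
Slope continuity at Y: θ_0 = M_Y·3/EI, so M_Y = 242.6/3 = 80.87 kN·m (hogging).

M_Y = 80.87 kN·m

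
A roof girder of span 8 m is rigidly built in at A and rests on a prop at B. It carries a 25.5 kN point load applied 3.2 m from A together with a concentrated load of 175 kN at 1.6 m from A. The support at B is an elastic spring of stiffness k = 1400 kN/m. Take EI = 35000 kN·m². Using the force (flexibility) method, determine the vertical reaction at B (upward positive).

R_B = 13.17 kN

Remove the prop at B; the released (primary) structure is a cantilever built in at A.
Free-end deflection of the primary structure under the applied loading (downward +):
  point load 25.5 at a = 3.2: Pa²(3L − a)/(6EI) = 905.2/EI
  point load 175 at a = 1.6: Pa²(3L − a)/(6EI) = 1673/EI
  δ_0 = 2578/EI
Flexibility coefficient — unit upward force at B: δ_{BB} = L³/(3EI) = 170.7/EI.
With EI = 35000 kN·m²: δ_0 = 0.07365 m and δ_{BB} = 0.004876 m/kN.
Compatibility — the spring shortens by R_B/k under the reaction it provides: δ_0 − R_B·δ_{BB} = R_B/k. With 1/k = 0.000714 m/kN, R_B = δ_0 / (δ_{BB} + 1/k) = 0.07365 / (0.004876 + 0.000714) = 13.17 kN.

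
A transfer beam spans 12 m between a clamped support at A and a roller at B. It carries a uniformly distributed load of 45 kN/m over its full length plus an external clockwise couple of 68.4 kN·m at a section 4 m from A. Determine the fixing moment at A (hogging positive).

M_A = 821.4 kN·m

Remove the prop at B; the released (primary) structure is a cantilever built in at A.
Free-end deflection of the primary structure under the applied loading (downward +):
  UDL 45: wL⁴/(8EI) = 116640/EI
  clockwise couple 68.4 at a = 4: M₀a(2L − a)/(2EI) = 2736/EI
  δ_0 = 119376/EI
Flexibility coefficient — unit upward force at B: δ_{BB} = L³/(3EI) = 576/EI.
The prop prevents deflection at B: R_B = δ_0/δ_{BB} = 119376/576 = 207.2 kN.
Moment equilibrium about A: M_A = Σ(load moments about A) − R_B·L = 3308 − 207.2×12 = 821.4 kN·m.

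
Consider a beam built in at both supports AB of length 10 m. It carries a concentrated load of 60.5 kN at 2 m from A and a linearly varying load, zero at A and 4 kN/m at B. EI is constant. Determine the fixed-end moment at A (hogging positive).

Release both end moments; the primary structure is a simply-supported span AB with redundants M_A and M_B.
On the primary (simply-supported) span, the end slopes from the loading are:
  at A: point load 60.5 at a = 2: Pab(L + b)/(6LEI) = 290.4/EI
  at B: point load 60.5 at a = 2: Pab(L + a)/(6LEI) = 193.6/EI
  at A: triangular load, peak 4: 7w₀L³/(360EI) = 77.78/EI
  at B: triangular load, peak 4: w₀L³/(45EI) = 88.89/EI
  θ_A0 = 368.2/EI,  θ_B0 = 282.5/EI
Flexibility coefficients: a unit moment at one end gives L/(3EI) there and L/(6EI) at the far end, so f₁₁ = f₂₂ = 3.333/EI and f₁₂ = f₂₁ = 1.667/EI.
Compatibility — zero rotation at each built-in end:
  3.333 M_A + 1.667 M_B = 368.2
  1.667 M_A + 3.333 M_B = 282.5
Solving the pair gives M_A = 90.77 kN·m and M_B = 39.36 kN·m (hogging).

M_A = 90.77 kN·m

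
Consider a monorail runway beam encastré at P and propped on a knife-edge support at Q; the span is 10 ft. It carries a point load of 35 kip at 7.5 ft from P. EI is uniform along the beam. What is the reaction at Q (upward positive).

Release the roller at Q. Primary structure: cantilever fixed at P.
Downward deflection at the released point Q due to the loads:
  point load 35 at a = 7.5: Pa²(3L − a)/(6EI) = 7383/EI
Flexibility coefficient — unit upward force at Q: δ_{QQ} = L³/(3EI) = 333.3/EI.
Compatibility at Q: δ_0 − R_Q·δ_{QQ} = 0, so R_Q = 7383/333.3 = 22.15 kip.

R_Q = 22.15 kip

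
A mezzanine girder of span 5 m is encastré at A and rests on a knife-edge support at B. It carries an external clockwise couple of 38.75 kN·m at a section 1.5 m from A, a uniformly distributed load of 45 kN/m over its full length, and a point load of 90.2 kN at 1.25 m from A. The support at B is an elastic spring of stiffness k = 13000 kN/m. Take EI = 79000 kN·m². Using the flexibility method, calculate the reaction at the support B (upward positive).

R_B = 85.57 kN

Release the roller at B. Primary structure: cantilever fixed at A.
Downward deflection at the released point B due to the loads:
  clockwise couple 38.75 at a = 1.5: M₀a(2L − a)/(2EI) = 247/EI
  UDL 45: wL⁴/(8EI) = 3516/EI
  point load 90.2 at a = 1.25: Pa²(3L − a)/(6EI) = 323/EI
  δ_0 = 4086/EI
Tip deflection under a unit load at B: L³/(3EI) = 41.67/EI.
With EI = 79000 kN·m²: δ_0 = 0.051717 m and δ_{BB} = 0.000527 m/kN.
Compatibility — the spring shortens by R_B/k under the reaction it provides: δ_0 − R_B·δ_{BB} = R_B/k. With 1/k = 0.000077 m/kN, R_B = δ_0 / (δ_{BB} + 1/k) = 0.051717 / (0.000527 + 0.000077) = 85.57 kN.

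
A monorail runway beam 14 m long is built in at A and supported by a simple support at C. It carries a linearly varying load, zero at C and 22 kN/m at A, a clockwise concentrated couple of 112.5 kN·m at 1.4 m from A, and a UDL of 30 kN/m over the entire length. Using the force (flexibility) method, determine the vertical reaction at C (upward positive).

Remove the prop at C; the released (primary) structure is a cantilever built in at A.
Deflection at C on the released cantilever, summing each load's contribution:
  triangular load, peak 22 at the fixed end: w₀L⁴/(30EI) = 28172/EI
  clockwise couple 112.5 at a = 1.4: M₀a(2L − a)/(2EI) = 2095/EI
  UDL 30: wL⁴/(8EI) = 144060/EI
  δ_0 = 174326/EI
Tip deflection under a unit load at C: L³/(3EI) = 914.7/EI.
Compatibility at C: δ_0 − R_C·δ_{CC} = 0, so R_C = 174326/914.7 = 190.6 kN.

R_C = 190.6 kN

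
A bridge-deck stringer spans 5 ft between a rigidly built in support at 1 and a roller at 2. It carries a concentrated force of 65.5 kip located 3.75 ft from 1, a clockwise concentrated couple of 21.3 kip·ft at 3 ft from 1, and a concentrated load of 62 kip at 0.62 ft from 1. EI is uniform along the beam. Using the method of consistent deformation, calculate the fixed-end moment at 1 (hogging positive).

Take the reaction at 2 as the redundant and release it; the primary structure is a cantilever fixed at 1.
Primary-structure tip deflection at 2 by superposition:
  point load 65.5 at a = 3.75: Pa²(3L − a)/(6EI) = 1727/EI
  clockwise couple 21.3 at a = 3: M₀a(2L − a)/(2EI) = 223.7/EI
  point load 62 at a = 0.62: Pa²(3L − a)/(6EI) = 57.12/EI
  δ_0 = 2008/EI
Tip deflection under a unit load at 2: L³/(3EI) = 41.67/EI.
Compatibility at 2: δ_0 − R_2·δ_{22} = 0, so R_2 = 2008/41.67 = 48.19 kip.
Moment equilibrium about 1: M_1 = Σ(load moments about 1) − R_2·L = 305.4 − 48.19×5 = 64.43 kip·ft.

M_1 = 64.43 kip·ft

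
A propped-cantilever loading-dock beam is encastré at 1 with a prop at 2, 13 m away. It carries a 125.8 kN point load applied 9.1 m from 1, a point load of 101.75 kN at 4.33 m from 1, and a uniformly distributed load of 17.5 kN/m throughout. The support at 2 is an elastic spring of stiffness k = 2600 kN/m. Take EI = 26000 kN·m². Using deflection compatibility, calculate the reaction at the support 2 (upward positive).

Take the reaction at 2 as the redundant and release it; the primary structure is a cantilever fixed at 1.
Downward deflection at the released point 2 due to the loads:
  point load 125.8 at a = 9.1: Pa²(3L − a)/(6EI) = 51914/EI
  point load 101.75 at a = 4.33: Pa²(3L − a)/(6EI) = 11023/EI
  UDL 17.5: wL⁴/(8EI) = 62477/EI
  δ_0 = 125414/EI
Tip deflection under a unit load at 2: L³/(3EI) = 732.3/EI.
With EI = 26000 kN·m²: δ_0 = 4.8236 m and δ_{22} = 0.028167 m/kN.
Compatibility — the spring shortens by R_2/k under the reaction it provides: δ_0 − R_2·δ_{22} = R_2/k. With 1/k = 0.000385 m/kN, R_2 = δ_0 / (δ_{22} + 1/k) = 4.8236 / (0.028167 + 0.000385) = 168.9 kN.

R_2 = 168.9 kN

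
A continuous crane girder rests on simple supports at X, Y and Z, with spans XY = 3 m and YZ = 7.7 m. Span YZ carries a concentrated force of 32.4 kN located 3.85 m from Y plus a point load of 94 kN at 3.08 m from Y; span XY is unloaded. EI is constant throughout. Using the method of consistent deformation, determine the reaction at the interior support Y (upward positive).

Take M_Y as the redundant. Released structure: two simple spans XY and YZ with a hinge at Y.
Discontinuity in slope at Y on the released structure — sum the simple-span end rotations:
  span YZ: point load 32.4 at a = 3.85: Pab(L + b)/(6LEI) = 120.1/EI
  span YZ: point load 94 at a = 3.08: Pab(L + b)/(6LEI) = 356.7/EI
  relative rotation θ_0 = (0 + 476.8)/EI = 476.8/EI
A unit hogging moment at Y produces rotation L₁/(3EI) + L₂/(3EI) = 3.567/EI.
Slope continuity at Y: θ_0 = M_Y·3.567/EI, so M_Y = 476.8/3.567 = 133.7 kN·m (hogging).
Span XY, ΣM about X with M_Y applied at Y: R_Y^{XY}·3 = 0 + 133.7, so R_Y^{XY} = 44.56 kN and R_X = 0 − 44.56 = -44.56 kN.
Span YZ, ΣM about Z: R_Y^{YZ}·7.7 = 559 + 133.7, so R_Y^{YZ} = 89.96 kN and R_Z = 126.4 − 89.96 = 36.44 kN.
R_Y = 44.56 + 89.96 = 134.5 kN.

R_Y = 134.5 kN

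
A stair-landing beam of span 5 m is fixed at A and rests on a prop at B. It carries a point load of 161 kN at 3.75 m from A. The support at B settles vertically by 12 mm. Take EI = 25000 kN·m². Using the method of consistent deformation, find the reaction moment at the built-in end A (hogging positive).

Release the roller at B. Primary structure: cantilever fixed at A.
Free-end deflection of the primary structure under the applied loading (downward +):
  point load 161 at a = 3.75: Pa²(3L − a)/(6EI) = 4245/EI
Flexibility coefficient — unit upward force at B: δ_{BB} = L³/(3EI) = 41.67/EI.
With EI = 25000 kN·m²: δ_0 = 0.1698 m and δ_{BB} = 0.001667 m/kN.
Compatibility — the beam at B must follow the support down by 0.012 m: δ_0 − R_B·δ_{BB} = 0.012, so R_B = (0.1698 − 0.012)/0.001667 = 94.68 kN.
Moment equilibrium about A: M_A = Σ(load moments about A) − R_B·L = 603.8 − 94.68×5 = 130.3 kN·m.

M_A = 130.3 kN·m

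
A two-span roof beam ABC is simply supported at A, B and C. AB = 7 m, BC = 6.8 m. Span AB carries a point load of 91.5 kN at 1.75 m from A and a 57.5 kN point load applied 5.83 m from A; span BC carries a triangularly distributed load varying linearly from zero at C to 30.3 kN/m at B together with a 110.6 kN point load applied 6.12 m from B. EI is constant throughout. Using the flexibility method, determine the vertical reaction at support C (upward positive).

R_C = 115 kN

Release continuity at B by inserting a hinge; the redundant is the internal moment M_B. The primary structure is two simply-supported spans AB and BC.
Rotations at B on the released spans (each span's end-slope, ×1/EI):
  span AB: point load 91.5 at a = 1.75: Pab(L + a)/(6LEI) = 175.1/EI
  span AB: point load 57.5 at a = 5.83: Pab(L + a)/(6LEI) = 119.8/EI
  span BC: triangular load, peak 30.3: w₀L³/(45EI) = 211.7/EI
  span BC: point load 110.6 at a = 6.12: Pab(L + b)/(6LEI) = 84.38/EI
  relative rotation θ_0 = (294.9 + 296.1)/EI = 591/EI
A unit hogging moment at B produces rotation L₁/(3EI) + L₂/(3EI) = 4.6/EI.
Slope continuity at B: θ_0 = M_B·4.6/EI, so M_B = 591/4.6 = 128.5 kN·m (hogging).
Span BC, ΣM about C: R_B^{BC}·6.8 = 542.2 + 128.5, so R_B^{BC} = 98.64 kN and R_C = 213.6 − 98.64 = 115 kN.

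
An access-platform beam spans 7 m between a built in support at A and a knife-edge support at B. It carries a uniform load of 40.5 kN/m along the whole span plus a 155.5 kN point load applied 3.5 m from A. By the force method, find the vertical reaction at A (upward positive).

Release the roller at B. Primary structure: cantilever fixed at A.
Free-end deflection of the primary structure under the applied loading (downward +):
  UDL 40.5: wL⁴/(8EI) = 12155/EI
  point load 155.5 at a = 3.5: Pa²(3L − a)/(6EI) = 5556/EI
  δ_0 = 17711/EI
Tip deflection under a unit load at B: L³/(3EI) = 114.3/EI.
Compatibility at B: δ_0 − R_B·δ_{BB} = 0, so R_B = 17711/114.3 = 154.9 kN.
Vertical equilibrium: R_A = ΣP − R_B = 439 − 154.9 = 284.1 kN.

R_A = 284.1 kN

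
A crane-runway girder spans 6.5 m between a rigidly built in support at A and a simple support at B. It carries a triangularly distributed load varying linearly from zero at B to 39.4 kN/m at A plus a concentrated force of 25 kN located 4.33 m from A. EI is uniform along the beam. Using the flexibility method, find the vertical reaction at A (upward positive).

R_A = 114.5 kN

Remove the prop at B; the released (primary) structure is a cantilever built in at A.
Downward deflection at the released point B due to the loads:
  triangular load, peak 39.4 at the fixed end: w₀L⁴/(30EI) = 2344/EI
  point load 25 at a = 4.33: Pa²(3L − a)/(6EI) = 1185/EI
  δ_0 = 3529/EI
Tip deflection under a unit load at B: L³/(3EI) = 91.54/EI.
Compatibility at B: δ_0 − R_B·δ_{BB} = 0, so R_B = 3529/91.54 = 38.56 kN.
Vertical equilibrium: R_A = ΣP − R_B = 153.1 − 38.56 = 114.5 kN.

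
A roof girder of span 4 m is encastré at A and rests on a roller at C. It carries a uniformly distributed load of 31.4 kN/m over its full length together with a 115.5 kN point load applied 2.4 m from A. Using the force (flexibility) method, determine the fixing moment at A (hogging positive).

Take the reaction at C as the redundant and release it; the primary structure is a cantilever fixed at A.
Primary-structure tip deflection at C by superposition:
  UDL 31.4: wL⁴/(8EI) = 1005/EI
  point load 115.5 at a = 2.4: Pa²(3L − a)/(6EI) = 1064/EI
  δ_0 = 2069/EI
Flexibility coefficient — unit upward force at C: δ_{CC} = L³/(3EI) = 21.33/EI.
The prop prevents deflection at C: R_C = δ_0/δ_{CC} = 2069/21.33 = 97 kN.
Moment equilibrium about A: M_A = Σ(load moments about A) − R_C·L = 528.4 − 97×4 = 140.4 kN·m.

M_A = 140.4 kN·m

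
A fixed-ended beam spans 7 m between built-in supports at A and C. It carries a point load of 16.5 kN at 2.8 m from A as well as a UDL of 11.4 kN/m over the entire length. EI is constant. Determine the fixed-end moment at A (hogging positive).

M_A = 63.18 kN·m

Take the two fixed-end moments M_A, M_C as redundants; the released structure is the simple span AC.
On the primary (simply-supported) span, the end slopes from the loading are:
  at A: point load 16.5 at a = 2.8: Pab(L + b)/(6LEI) = 51.74/EI
  at C: point load 16.5 at a = 2.8: Pab(L + a)/(6LEI) = 45.28/EI
  at A: UDL 11.4: wL³/(24EI) = 162.9/EI
  at C: UDL 11.4: wL³/(24EI) = 162.9/EI
  θ_A0 = 214.7/EI,  θ_C0 = 208.2/EI
Flexibility coefficients: a unit moment at one end gives L/(3EI) there and L/(6EI) at the far end, so f₁₁ = f₂₂ = 2.333/EI and f₁₂ = f₂₁ = 1.167/EI.
Compatibility — zero rotation at each built-in end:
  2.333 M_A + 1.167 M_C = 214.7
  1.167 M_A + 2.333 M_C = 208.2
Solving the pair gives M_A = 63.18 kN·m and M_C = 57.64 kN·m (hogging).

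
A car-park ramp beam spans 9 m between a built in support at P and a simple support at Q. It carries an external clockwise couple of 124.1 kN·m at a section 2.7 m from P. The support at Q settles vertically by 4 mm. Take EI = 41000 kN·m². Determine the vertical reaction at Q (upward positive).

Choose R_Q as the redundant. The primary structure is the cantilever fixed at P.
Free-end deflection of the primary structure under the applied loading (downward +):
  clockwise couple 124.1 at a = 2.7: M₀a(2L − a)/(2EI) = 2563/EI
Tip deflection under a unit load at Q: L³/(3EI) = 243/EI.
With EI = 41000 kN·m²: δ_0 = 0.062519 m and δ_{QQ} = 0.005927 m/kN.
Compatibility — the beam at Q must follow the support down by 0.004 m: δ_0 − R_Q·δ_{QQ} = 0.004, so R_Q = (0.062519 − 0.004)/0.005927 = 9.874 kN.

R_Q = 9.874 kN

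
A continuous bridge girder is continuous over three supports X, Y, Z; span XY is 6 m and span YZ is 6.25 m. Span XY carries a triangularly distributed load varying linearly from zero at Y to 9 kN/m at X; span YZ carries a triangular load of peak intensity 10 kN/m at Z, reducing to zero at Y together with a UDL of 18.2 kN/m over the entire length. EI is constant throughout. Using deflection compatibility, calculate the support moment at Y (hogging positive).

Take M_Y as the redundant. Released structure: two simple spans XY and YZ with a hinge at Y.
Rotations at Y on the released spans (each span's end-slope, ×1/EI):
  span XY: triangular load, peak 9: 7w₀L³/(360EI) = 37.8/EI
  span YZ: triangular load, peak 10: 7w₀L³/(360EI) = 47.47/EI
  span YZ: UDL 18.2: wL³/(24EI) = 185.1/EI
  relative rotation θ_0 = (37.8 + 232.6)/EI = 270.4/EI
A unit hogging moment at Y produces rotation L₁/(3EI) + L₂/(3EI) = 4.083/EI.
Compatibility: M_Y·(L₁+L₂)/(3EI) = θ_0, giving M_Y = 66.22 kN·m (hogging).

M_Y = 66.22 kN·m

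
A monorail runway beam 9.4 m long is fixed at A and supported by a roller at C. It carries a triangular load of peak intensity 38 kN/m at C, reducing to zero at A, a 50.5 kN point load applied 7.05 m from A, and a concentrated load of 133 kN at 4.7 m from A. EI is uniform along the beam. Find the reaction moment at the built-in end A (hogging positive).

M_A = 485.9 kN·m

Take the reaction at C as the redundant and release it; the primary structure is a cantilever fixed at A.
Downward deflection at the released point C due to the loads:
  triangular load, peak 38 at the free end: 11w₀L⁴/(120EI) = 27196/EI
  point load 50.5 at a = 7.05: Pa²(3L − a)/(6EI) = 8848/EI
  point load 133 at a = 4.7: Pa²(3L − a)/(6EI) = 11507/EI
  δ_0 = 47551/EI
Tip deflection under a unit load at C: L³/(3EI) = 276.9/EI.
The prop prevents deflection at C: R_C = δ_0/δ_{CC} = 47551/276.9 = 171.7 kN.
Moment equilibrium about A: M_A = Σ(load moments about A) − R_C·L = 2100 − 171.7×9.4 = 485.9 kN·m.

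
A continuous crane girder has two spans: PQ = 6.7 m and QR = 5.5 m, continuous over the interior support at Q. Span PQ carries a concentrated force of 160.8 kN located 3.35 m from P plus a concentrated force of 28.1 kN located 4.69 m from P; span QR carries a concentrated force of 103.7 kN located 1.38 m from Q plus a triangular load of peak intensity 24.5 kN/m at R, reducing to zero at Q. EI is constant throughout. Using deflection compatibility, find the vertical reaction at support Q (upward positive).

Take M_Q as the redundant. Released structure: two simple spans PQ and QR with a hinge at Q.
End slopes at the hinge Q, treating each span as simply supported:
  span PQ: point load 160.8 at a = 3.35: Pab(L + a)/(6LEI) = 451.1/EI
  span PQ: point load 28.1 at a = 4.69: Pab(L + a)/(6LEI) = 75.05/EI
  span QR: point load 103.7 at a = 1.38: Pab(L + b)/(6LEI) = 171.9/EI
  span QR: triangular load, peak 24.5: 7w₀L³/(360EI) = 79.26/EI
  relative rotation θ_0 = (526.2 + 251.1)/EI = 777.3/EI
A unit hogging moment at Q produces rotation L₁/(3EI) + L₂/(3EI) = 4.067/EI.
Compatibility: M_Q·(L₁+L₂)/(3EI) = θ_0, giving M_Q = 191.1 kN·m (hogging).
Span PQ, ΣM about P with M_Q applied at Q: R_Q^{PQ}·6.7 = 670.5 + 191.1, so R_Q^{PQ} = 128.6 kN and R_P = 188.9 − 128.6 = 60.3 kN.
Span QR, ΣM about R: R_Q^{QR}·5.5 = 550.8 + 191.1, so R_Q^{QR} = 134.9 kN and R_R = 171.1 − 134.9 = 36.18 kN.
R_Q = 128.6 + 134.9 = 263.5 kN.

R_Q = 263.5 kN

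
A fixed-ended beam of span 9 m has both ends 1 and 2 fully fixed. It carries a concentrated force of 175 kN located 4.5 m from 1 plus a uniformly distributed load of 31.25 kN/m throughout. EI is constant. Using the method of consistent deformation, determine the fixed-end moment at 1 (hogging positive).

Release both end moments; the primary structure is a simply-supported span 12 with redundants M_1 and M_2.
On the primary (simply-supported) span, the end slopes from the loading are:
  at 1: point load 175 at a = 4.5: Pab(L + b)/(6LEI) = 885.9/EI
  at 2: point load 175 at a = 4.5: Pab(L + a)/(6LEI) = 885.9/EI
  at 1: UDL 31.25: wL³/(24EI) = 949.2/EI
  at 2: UDL 31.25: wL³/(24EI) = 949.2/EI
  θ_10 = 1835/EI,  θ_20 = 1835/EI
Flexibility coefficients: a unit moment at one end gives L/(3EI) there and L/(6EI) at the far end, so f₁₁ = f₂₂ = 3/EI and f₁₂ = f₂₁ = 1.5/EI.
Compatibility — zero rotation at each built-in end:
  3 M_1 + 1.5 M_2 = 1835
  1.5 M_1 + 3 M_2 = 1835
Solving the pair gives M_1 = 407.8 kN·m and M_2 = 407.8 kN·m (hogging).

M_1 = 407.8 kN·m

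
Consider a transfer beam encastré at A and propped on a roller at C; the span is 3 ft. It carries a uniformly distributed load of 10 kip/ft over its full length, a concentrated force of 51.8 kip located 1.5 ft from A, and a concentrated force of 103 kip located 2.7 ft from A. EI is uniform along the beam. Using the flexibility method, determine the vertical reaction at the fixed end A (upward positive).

R_A = 69.76 kip

Choose R_C as the redundant. The primary structure is the cantilever fixed at A.
Deflection at C on the released cantilever, summing each load's contribution:
  UDL 10: wL⁴/(8EI) = 101.2/EI
  point load 51.8 at a = 1.5: Pa²(3L − a)/(6EI) = 145.7/EI
  point load 103 at a = 2.7: Pa²(3L − a)/(6EI) = 788.4/EI
  δ_0 = 1035/EI
Tip deflection under a unit load at C: L³/(3EI) = 9/EI.
The prop prevents deflection at C: R_C = δ_0/δ_{CC} = 1035/9 = 115 kip.
Vertical equilibrium: R_A = ΣP − R_C = 184.8 − 115 = 69.76 kip.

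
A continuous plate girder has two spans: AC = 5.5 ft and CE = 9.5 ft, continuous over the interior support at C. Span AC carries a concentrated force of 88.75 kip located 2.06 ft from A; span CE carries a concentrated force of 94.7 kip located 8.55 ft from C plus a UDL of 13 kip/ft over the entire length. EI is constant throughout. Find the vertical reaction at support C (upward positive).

R_C = 147.5 kip

Insert a hinge at C; M_C is the redundant, and each span becomes simply supported.
Rotations at C on the released spans (each span's end-slope, ×1/EI):
  span AC: point load 88.75 at a = 2.06: Pab(L + a)/(6LEI) = 144.1/EI
  span CE: point load 94.7 at a = 8.55: Pab(L + b)/(6LEI) = 141/EI
  span CE: UDL 13: wL³/(24EI) = 464.4/EI
  relative rotation θ_0 = (144.1 + 605.4)/EI = 749.5/EI
A unit hogging moment at C produces rotation L₁/(3EI) + L₂/(3EI) = 5/EI.
Slope continuity at C: θ_0 = M_C·5/EI, so M_C = 749.5/5 = 149.9 kip·ft (hogging).
Span AC, ΣM about A with M_C applied at C: R_C^{AC}·5.5 = 182.8 + 149.9, so R_C^{AC} = 60.5 kip and R_A = 88.75 − 60.5 = 28.25 kip.
Span CE, ΣM about E: R_C^{CE}·9.5 = 676.6 + 149.9, so R_C^{CE} = 87 kip and R_E = 218.2 − 87 = 131.2 kip.
R_C = 60.5 + 87 = 147.5 kip.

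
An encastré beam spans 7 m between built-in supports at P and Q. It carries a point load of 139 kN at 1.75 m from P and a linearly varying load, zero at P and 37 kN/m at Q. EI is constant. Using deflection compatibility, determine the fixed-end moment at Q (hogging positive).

Release both end moments; the primary structure is a simply-supported span PQ with redundants M_P and M_Q.
Simple-span end rotations at P and Q under the given loads:
  at P: point load 139 at a = 1.75: Pab(L + b)/(6LEI) = 372.5/EI
  at Q: point load 139 at a = 1.75: Pab(L + a)/(6LEI) = 266.1/EI
  at P: triangular load, peak 37: 7w₀L³/(360EI) = 246.8/EI
  at Q: triangular load, peak 37: w₀L³/(45EI) = 282/EI
  θ_P0 = 619.2/EI,  θ_Q0 = 548.1/EI
Flexibility coefficients: a unit moment at one end gives L/(3EI) there and L/(6EI) at the far end, so f₁₁ = f₂₂ = 2.333/EI and f₁₂ = f₂₁ = 1.167/EI.
Compatibility — zero rotation at each built-in end:
  2.333 M_P + 1.167 M_Q = 619.2
  1.167 M_P + 2.333 M_Q = 548.1
Solving the pair gives M_P = 197.3 kN·m and M_Q = 136.3 kN·m (hogging).

M_Q = 136.3 kN·m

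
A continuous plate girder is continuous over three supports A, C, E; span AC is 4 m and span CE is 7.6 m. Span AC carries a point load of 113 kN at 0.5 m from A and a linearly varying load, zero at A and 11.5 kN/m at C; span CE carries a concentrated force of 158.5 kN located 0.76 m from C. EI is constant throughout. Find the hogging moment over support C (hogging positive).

Release continuity at C by inserting a hinge; the redundant is the internal moment M_C. The primary structure is two simply-supported spans AC and CE.
End slopes at the hinge C, treating each span as simply supported:
  span AC: point load 113 at a = 0.5: Pab(L + a)/(6LEI) = 37.08/EI
  span AC: triangular load, peak 11.5: w₀L³/(45EI) = 16.36/EI
  span CE: point load 158.5 at a = 0.76: Pab(L + b)/(6LEI) = 260.9/EI
  relative rotation θ_0 = (53.43 + 260.9)/EI = 314.4/EI
A unit hogging moment at C produces rotation L₁/(3EI) + L₂/(3EI) = 3.867/EI.
Slope continuity at C: θ_0 = M_C·3.867/EI, so M_C = 314.4/3.867 = 81.3 kN·m (hogging).

M_C = 81.3 kN·m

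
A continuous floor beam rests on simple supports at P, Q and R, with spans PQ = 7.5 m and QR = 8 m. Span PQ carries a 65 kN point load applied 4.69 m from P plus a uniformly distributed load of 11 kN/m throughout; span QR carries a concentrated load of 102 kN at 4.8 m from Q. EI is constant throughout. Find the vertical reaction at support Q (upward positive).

Release continuity at Q by inserting a hinge; the redundant is the internal moment M_Q. The primary structure is two simply-supported spans PQ and QR.
Discontinuity in slope at Q on the released structure — sum the simple-span end rotations:
  span PQ: point load 65 at a = 4.69: Pab(L + a)/(6LEI) = 232.1/EI
  span PQ: UDL 11: wL³/(24EI) = 193.4/EI
  span QR: point load 102 at a = 4.8: Pab(L + b)/(6LEI) = 365.6/EI
  relative rotation θ_0 = (425.4 + 365.6)/EI = 791/EI
A unit hogging moment at Q produces rotation L₁/(3EI) + L₂/(3EI) = 5.167/EI.
Compatibility: M_Q·(L₁+L₂)/(3EI) = θ_0, giving M_Q = 153.1 kN·m (hogging).
Span PQ, ΣM about P with M_Q applied at Q: R_Q^{PQ}·7.5 = 614.2 + 153.1, so R_Q^{PQ} = 102.3 kN and R_P = 147.5 − 102.3 = 45.19 kN.
Span QR, ΣM about R: R_Q^{QR}·8 = 326.4 + 153.1, so R_Q^{QR} = 59.94 kN and R_R = 102 − 59.94 = 42.06 kN.
R_Q = 102.3 + 59.94 = 162.2 kN.

R_Q = 162.2 kN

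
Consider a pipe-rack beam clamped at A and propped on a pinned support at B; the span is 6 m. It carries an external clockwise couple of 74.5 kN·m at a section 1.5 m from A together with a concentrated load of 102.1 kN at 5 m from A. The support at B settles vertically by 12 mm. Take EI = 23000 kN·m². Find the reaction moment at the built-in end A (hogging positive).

M_A = 98.24 kN·m

Release the roller at B. Primary structure: cantilever fixed at A.
Downward deflection at the released point B due to the loads:
  clockwise couple 74.5 at a = 1.5: M₀a(2L − a)/(2EI) = 586.7/EI
  point load 102.1 at a = 5: Pa²(3L − a)/(6EI) = 5530/EI
  δ_0 = 6117/EI
Flexibility coefficient — unit upward force at B: δ_{BB} = L³/(3EI) = 72/EI.
With EI = 23000 kN·m²: δ_0 = 0.26596 m and δ_{BB} = 0.00313 m/kN.
Compatibility — the beam at B must follow the support down by 0.012 m: δ_0 − R_B·δ_{BB} = 0.012, so R_B = (0.26596 − 0.012)/0.00313 = 81.13 kN.
Moment equilibrium about A: M_A = Σ(load moments about A) − R_B·L = 585 − 81.13×6 = 98.24 kN·m.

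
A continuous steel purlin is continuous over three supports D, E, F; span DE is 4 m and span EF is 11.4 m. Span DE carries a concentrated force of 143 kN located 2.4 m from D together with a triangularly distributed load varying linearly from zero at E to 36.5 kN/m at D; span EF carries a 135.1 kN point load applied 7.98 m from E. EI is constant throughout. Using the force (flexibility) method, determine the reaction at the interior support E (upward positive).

R_E = 215.8 kN

Release continuity at E by inserting a hinge; the redundant is the internal moment M_E. The primary structure is two simply-supported spans DE and EF.
End slopes at the hinge E, treating each span as simply supported:
  span DE: point load 143 at a = 2.4: Pab(L + a)/(6LEI) = 146.4/EI
  span DE: triangular load, peak 36.5: 7w₀L³/(360EI) = 45.42/EI
  span EF: point load 135.1 at a = 7.98: Pab(L + b)/(6LEI) = 798.9/EI
  relative rotation θ_0 = (191.9 + 798.9)/EI = 990.7/EI
A unit hogging moment at E produces rotation L₁/(3EI) + L₂/(3EI) = 5.133/EI.
Slope continuity at E: θ_0 = M_E·5.133/EI, so M_E = 990.7/5.133 = 193 kN·m (hogging).
Span DE, ΣM about D with M_E applied at E: R_E^{DE}·4 = 440.5 + 193, so R_E^{DE} = 158.4 kN and R_D = 216 − 158.4 = 57.62 kN.
Span EF, ΣM about F: R_E^{EF}·11.4 = 462 + 193, so R_E^{EF} = 57.46 kN and R_F = 135.1 − 57.46 = 77.64 kN.
R_E = 158.4 + 57.46 = 215.8 kN.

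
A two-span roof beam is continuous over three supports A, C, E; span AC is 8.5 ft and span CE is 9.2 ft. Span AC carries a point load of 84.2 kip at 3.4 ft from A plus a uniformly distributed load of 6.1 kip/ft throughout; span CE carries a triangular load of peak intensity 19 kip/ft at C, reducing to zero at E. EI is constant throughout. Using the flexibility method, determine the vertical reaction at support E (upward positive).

R_E = 13.92 kip

Release continuity at C by inserting a hinge; the redundant is the internal moment M_C. The primary structure is two simply-supported spans AC and CE.
Rotations at C on the released spans (each span's end-slope, ×1/EI):
  span AC: point load 84.2 at a = 3.4: Pab(L + a)/(6LEI) = 340.7/EI
  span AC: UDL 6.1: wL³/(24EI) = 156.1/EI
  span CE: triangular load, peak 19: w₀L³/(45EI) = 328.8/EI
  relative rotation θ_0 = (496.8 + 328.8)/EI = 825.5/EI
A unit hogging moment at C produces rotation L₁/(3EI) + L₂/(3EI) = 5.9/EI.
Slope continuity at C: θ_0 = M_C·5.9/EI, so M_C = 825.5/5.9 = 139.9 kip·ft (hogging).
Span CE, ΣM about E: R_C^{CE}·9.2 = 536.1 + 139.9, so R_C^{CE} = 73.48 kip and R_E = 87.4 − 73.48 = 13.92 kip.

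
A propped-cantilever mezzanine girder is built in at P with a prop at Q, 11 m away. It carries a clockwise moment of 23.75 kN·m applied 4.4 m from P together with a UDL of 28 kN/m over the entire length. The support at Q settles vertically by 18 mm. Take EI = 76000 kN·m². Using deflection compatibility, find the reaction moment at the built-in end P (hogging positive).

Take the reaction at Q as the redundant and release it; the primary structure is a cantilever fixed at P.
Deflection at Q on the released cantilever, summing each load's contribution:
  clockwise couple 23.75 at a = 4.4: M₀a(2L − a)/(2EI) = 919.6/EI
  UDL 28: wL⁴/(8EI) = 51244/EI
  δ_0 = 52163/EI
Tip deflection under a unit load at Q: L³/(3EI) = 443.7/EI.
With EI = 76000 kN·m²: δ_0 = 0.68636 m and δ_{QQ} = 0.005838 m/kN.
Compatibility — the beam at Q must follow the support down by 0.018 m: δ_0 − R_Q·δ_{QQ} = 0.018, so R_Q = (0.68636 − 0.018)/0.005838 = 114.5 kN.
Moment equilibrium about P: M_P = Σ(load moments about P) − R_Q·L = 1718 − 114.5×11 = 458.4 kN·m.

M_P = 458.4 kN·m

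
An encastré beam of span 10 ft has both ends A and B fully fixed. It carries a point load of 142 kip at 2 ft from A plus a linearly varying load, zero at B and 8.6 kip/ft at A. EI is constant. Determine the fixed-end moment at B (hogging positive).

Release both end moments; the primary structure is a simply-supported span AB with redundants M_A and M_B.
On the primary (simply-supported) span, the end slopes from the loading are:
  at A: point load 142 at a = 2: Pab(L + b)/(6LEI) = 681.6/EI
  at B: point load 142 at a = 2: Pab(L + a)/(6LEI) = 454.4/EI
  at A: triangular load, peak 8.6: w₀L³/(45EI) = 191.1/EI
  at B: triangular load, peak 8.6: 7w₀L³/(360EI) = 167.2/EI
  θ_A0 = 872.7/EI,  θ_B0 = 621.6/EI
Flexibility coefficients: a unit moment at one end gives L/(3EI) there and L/(6EI) at the far end, so f₁₁ = f₂₂ = 3.333/EI and f₁₂ = f₂₁ = 1.667/EI.
Compatibility — zero rotation at each built-in end:
  3.333 M_A + 1.667 M_B = 872.7
  1.667 M_A + 3.333 M_B = 621.6
Solving the pair gives M_A = 224.8 kip·ft and M_B = 74.11 kip·ft (hogging).

M_B = 74.11 kip·ft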